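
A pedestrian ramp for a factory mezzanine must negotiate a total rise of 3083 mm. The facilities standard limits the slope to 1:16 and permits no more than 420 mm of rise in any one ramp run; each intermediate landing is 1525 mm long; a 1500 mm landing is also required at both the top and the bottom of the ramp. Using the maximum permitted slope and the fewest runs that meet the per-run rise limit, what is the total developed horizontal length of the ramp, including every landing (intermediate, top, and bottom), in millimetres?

63003 mm

3083 / 420 = 7.34, so 8 ramp runs are needed. That means 7 intermediate landings.
Ramp run (horizontal) at 1:16: 3083 × 16 = 49328 mm.
Intermediate landings: 7 × 1525 = 10675 mm.
Top and bottom landings: 2 × 1500 = 3000 mm.
Total = 49328 + 10675 + 3000 = 63003 mm.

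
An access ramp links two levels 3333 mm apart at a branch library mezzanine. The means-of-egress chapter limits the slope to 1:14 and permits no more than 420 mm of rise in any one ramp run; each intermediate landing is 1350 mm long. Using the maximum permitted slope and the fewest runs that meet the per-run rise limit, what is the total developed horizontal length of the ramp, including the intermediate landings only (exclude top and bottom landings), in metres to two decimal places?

56.11 m

3333 / 420 = 7.936 → round up to 8 ramp runs. That means 7 intermediate landings.
Ramp run (horizontal) at 1:14: 3333 × 14 = 46662 mm.
Intermediate landings: 7 × 1350 = 9450 mm.
Total developed length = 46662 + 9450 = 56112 mm.
= 56.11 m.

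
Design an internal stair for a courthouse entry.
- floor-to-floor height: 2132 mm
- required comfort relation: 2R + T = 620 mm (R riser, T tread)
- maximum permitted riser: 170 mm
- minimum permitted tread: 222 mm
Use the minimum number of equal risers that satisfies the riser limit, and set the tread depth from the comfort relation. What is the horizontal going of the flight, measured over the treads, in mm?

At most 170 each: 2132/170 = 12.54, giving 13 risers.
R = 2132 ÷ 13 = 164 mm.
From 2R + T = 620: T = 620 − 328 = 292 mm.
Going = (13 − 1) × 292 = 3504 mm.

3504 mm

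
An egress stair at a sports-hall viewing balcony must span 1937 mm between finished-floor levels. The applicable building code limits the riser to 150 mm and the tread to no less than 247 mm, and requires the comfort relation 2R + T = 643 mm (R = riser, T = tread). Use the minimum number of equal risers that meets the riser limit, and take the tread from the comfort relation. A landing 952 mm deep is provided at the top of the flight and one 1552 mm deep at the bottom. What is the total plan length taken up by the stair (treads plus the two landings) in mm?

6644 mm

1937 / 150 = 12.91, so 13 risers are needed.
R = 1937 ÷ 13 = 149 mm.
Tread T = 643 − 2 × 149 = 345 mm (≥ 247 mm).
13 risers give 12 treads; going = 12 × 345 = 4140 mm.
Enclosure = 4140 + 952 + 1552 = 6644 mm.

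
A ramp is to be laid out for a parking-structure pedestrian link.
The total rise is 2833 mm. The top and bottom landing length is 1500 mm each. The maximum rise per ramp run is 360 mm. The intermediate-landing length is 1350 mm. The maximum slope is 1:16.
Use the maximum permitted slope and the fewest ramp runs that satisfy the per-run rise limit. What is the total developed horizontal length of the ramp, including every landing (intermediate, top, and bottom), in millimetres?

At most 360 each: 2833/360 = 7.87, giving 8 ramp runs. That means 7 intermediate landings.
Horizontal run for 2833 mm of rise at 1:16 is 2833 × 16 = 45328 mm.
7 intermediate landings contribute 7 × 1350 = 9450 mm.
Top and bottom landings: 2 × 1500 = 3000 mm.
Total = 45328 + 9450 + 3000 = 57778 mm.

57778 mm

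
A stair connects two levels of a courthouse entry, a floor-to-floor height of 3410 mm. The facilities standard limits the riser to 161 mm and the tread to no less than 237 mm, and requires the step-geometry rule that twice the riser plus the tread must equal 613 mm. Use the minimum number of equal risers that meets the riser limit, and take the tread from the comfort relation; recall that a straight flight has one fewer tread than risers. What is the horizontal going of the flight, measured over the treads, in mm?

6363 mm

3410 / 161 = 21.180 → round up to 22 risers.
Each riser is 3410/22 = 155 mm (≤ 161 mm).
Tread T = 613 − 2 × 155 = 303 mm (≥ 237 mm).
Treads = 22 − 1 = 21; going = 21 × 303 = 6363 mm.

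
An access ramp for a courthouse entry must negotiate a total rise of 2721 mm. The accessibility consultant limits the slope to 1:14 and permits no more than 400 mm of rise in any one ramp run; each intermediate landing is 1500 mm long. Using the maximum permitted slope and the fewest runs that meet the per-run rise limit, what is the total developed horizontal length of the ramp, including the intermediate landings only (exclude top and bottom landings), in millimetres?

47094 mm

At most 400 each: 2721/400 = 6.80, giving 7 ramp runs. That means 6 intermediate landings.
Horizontal run for 2721 mm of rise at 1:14 is 2721 × 14 = 38094 mm.
Intermediate landings: 6 × 1500 = 9000 mm.
Total developed length = 38094 + 9000 = 47094 mm.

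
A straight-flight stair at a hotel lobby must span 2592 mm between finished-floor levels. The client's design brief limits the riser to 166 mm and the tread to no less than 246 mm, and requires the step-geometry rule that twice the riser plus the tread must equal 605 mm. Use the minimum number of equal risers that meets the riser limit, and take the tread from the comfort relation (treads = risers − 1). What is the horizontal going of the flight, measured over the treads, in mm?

2592 / 166 = 15.614 → round up to 16 risers.
R = 2592 ÷ 16 = 162 mm.
From 2R + T = 605: T = 605 − 324 = 281 mm.
16 risers give 15 treads; going = 15 × 281 = 4215 mm.

4215 mm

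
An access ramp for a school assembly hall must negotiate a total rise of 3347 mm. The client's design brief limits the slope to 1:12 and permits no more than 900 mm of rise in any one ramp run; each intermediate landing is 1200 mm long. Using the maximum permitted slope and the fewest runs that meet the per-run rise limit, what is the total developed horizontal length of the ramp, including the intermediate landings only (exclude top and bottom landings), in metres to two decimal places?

43.76 m

3347 / 900 = 3.72, so 4 ramp runs are needed. That means 3 intermediate landings.
Horizontal run for 3347 mm of rise at 1:12 is 3347 × 12 = 40164 mm.
3 intermediate landings contribute 3 × 1200 = 3600 mm.
Developed length = 40164 + 3600 = 43764 mm.
= 43.76 m.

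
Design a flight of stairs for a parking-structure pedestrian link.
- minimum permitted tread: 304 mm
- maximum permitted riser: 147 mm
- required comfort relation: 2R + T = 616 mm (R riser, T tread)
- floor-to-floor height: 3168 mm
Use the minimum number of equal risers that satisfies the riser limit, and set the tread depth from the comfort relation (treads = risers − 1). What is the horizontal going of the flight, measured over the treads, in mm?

6888 mm

3168 / 147 = 21.55, so 22 risers are needed.
Riser R = 3168 / 22 = 144 mm, within the 147 mm limit.
From 2R + T = 616: T = 616 − 288 = 328 mm.
22 risers give 21 treads; going = 21 × 328 = 6888 mm.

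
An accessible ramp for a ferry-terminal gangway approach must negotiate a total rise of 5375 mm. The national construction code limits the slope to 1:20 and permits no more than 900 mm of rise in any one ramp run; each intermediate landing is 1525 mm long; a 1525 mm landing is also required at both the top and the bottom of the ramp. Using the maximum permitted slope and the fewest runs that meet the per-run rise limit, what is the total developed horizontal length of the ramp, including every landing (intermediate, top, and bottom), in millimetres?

5375 / 900 = 5.97, so 6 ramp runs are needed. That means 5 intermediate landings.
Horizontal run for 5375 mm of rise at 1:20 is 5375 × 20 = 107500 mm.
Intermediate landings: 5 × 1525 = 7625 mm.
Top and bottom landings: 2 × 1525 = 3050 mm.
Total = 107500 + 7625 + 3050 = 118175 mm.

118175 mm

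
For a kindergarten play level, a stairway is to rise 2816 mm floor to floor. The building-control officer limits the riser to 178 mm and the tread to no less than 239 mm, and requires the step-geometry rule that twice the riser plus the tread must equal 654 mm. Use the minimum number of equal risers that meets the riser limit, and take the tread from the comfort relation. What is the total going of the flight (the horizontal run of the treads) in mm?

⌈2816/178⌉ = 16 risers.
R = 2816 ÷ 16 = 176 mm.
T = 654 − 2·176 = 302 mm, which satisfies the 239 mm minimum.
16 risers give 15 treads; going = 15 × 302 = 4530 mm.

4530 mm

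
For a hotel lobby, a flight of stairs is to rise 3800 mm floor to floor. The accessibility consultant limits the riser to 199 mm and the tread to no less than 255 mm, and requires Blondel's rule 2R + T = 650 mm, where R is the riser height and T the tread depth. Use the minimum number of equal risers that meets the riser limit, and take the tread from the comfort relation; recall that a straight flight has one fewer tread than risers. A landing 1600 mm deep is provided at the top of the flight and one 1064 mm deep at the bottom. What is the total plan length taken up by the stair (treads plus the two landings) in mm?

7794 mm

3800 / 199 = 19.095 → round up to 20 risers.
Each riser is 3800/20 = 190 mm (≤ 199 mm).
From 2R + T = 650: T = 650 − 380 = 270 mm.
Going = (20 − 1) × 270 = 5130 mm.
Enclosure = 5130 + 1600 + 1064 = 7794 mm.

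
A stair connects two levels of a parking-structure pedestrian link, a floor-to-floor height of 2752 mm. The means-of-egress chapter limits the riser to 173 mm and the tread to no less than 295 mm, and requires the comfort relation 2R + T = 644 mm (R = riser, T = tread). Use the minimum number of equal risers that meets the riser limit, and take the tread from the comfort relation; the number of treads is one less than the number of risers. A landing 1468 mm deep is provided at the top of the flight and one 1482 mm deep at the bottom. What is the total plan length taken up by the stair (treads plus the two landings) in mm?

At most 173 each: 2752/173 = 15.91, giving 16 risers.
Riser R = 2752 / 16 = 172 mm, within the 173 mm limit.
T = 644 − 2·172 = 300 mm, which satisfies the 295 mm minimum.
Treads = 16 − 1 = 15; going = 15 × 300 = 4500 mm.
Add landings: 4500 + 1468 + 1482 = 7450 mm.

7450 mm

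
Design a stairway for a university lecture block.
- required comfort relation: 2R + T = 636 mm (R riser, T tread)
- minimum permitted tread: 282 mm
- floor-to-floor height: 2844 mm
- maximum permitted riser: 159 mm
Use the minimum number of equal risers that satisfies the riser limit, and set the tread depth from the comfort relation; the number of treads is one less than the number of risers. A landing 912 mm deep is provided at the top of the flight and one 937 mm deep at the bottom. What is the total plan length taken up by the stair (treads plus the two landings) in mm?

7289 mm

2844 / 159 = 17.887 → round up to 18 risers.
Riser R = 2844 / 18 = 158 mm, within the 159 mm limit.
Tread T = 636 − 2 × 158 = 320 mm (≥ 282 mm).
Treads = 18 − 1 = 17; going = 17 × 320 = 5440 mm.
Add landings: 5440 + 912 + 937 = 7289 mm.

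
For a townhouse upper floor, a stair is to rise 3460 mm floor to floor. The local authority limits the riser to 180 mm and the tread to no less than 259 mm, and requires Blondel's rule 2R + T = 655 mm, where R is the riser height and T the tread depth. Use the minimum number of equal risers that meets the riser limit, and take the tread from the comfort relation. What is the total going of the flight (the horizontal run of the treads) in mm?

5871 mm

At most 180 each: 3460/180 = 19.22, giving 20 risers.
Riser R = 3460 / 20 = 173 mm, within the 180 mm limit.
Tread T = 655 − 2 × 173 = 309 mm (≥ 259 mm).
Treads = 20 − 1 = 19; going = 19 × 309 = 5871 mm.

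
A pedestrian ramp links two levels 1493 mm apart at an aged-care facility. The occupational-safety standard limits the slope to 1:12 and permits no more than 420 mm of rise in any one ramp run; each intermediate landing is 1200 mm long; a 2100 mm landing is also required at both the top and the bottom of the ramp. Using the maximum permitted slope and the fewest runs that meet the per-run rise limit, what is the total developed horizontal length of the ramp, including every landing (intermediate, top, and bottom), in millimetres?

1493 / 420 = 3.55, so 4 ramp runs are needed. That means 3 intermediate landings.
Ramp run (horizontal) at 1:12: 1493 × 12 = 17916 mm.
3 intermediate landings contribute 3 × 1200 = 3600 mm.
Top and bottom landings: 2 × 2100 = 4200 mm.
Total = 17916 + 3600 + 4200 = 25716 mm.

25716 mm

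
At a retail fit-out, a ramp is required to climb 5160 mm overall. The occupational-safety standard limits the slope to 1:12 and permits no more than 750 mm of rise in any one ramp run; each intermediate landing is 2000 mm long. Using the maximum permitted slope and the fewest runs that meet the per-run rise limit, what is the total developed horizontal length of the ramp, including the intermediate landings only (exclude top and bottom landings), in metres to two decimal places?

73.92 m

5160 / 750 = 6.880 → round up to 7 ramp runs. That means 6 intermediate landings.
Horizontal run for 5160 mm of rise at 1:12 is 5160 × 12 = 61920 mm.
Intermediate landings: 6 × 2000 = 12000 mm.
Total developed length = 61920 + 12000 = 73920 mm.
= 73.92 m.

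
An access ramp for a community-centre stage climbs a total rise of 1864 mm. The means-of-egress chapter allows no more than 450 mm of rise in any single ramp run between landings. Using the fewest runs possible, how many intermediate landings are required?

1864 / 450 = 4.142 → round up to 5 ramp runs.
5 runs are separated by 4 intermediate landings.

4 intermediate landings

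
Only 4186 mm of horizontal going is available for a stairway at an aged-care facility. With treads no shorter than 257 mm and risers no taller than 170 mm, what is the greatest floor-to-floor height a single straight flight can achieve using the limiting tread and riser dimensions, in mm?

2890 mm

4186 / 257 = 16.29, so 16 treads fit.
Risers = treads + 1 = 17.
Maximum height = 17 × 170 = 2890 mm.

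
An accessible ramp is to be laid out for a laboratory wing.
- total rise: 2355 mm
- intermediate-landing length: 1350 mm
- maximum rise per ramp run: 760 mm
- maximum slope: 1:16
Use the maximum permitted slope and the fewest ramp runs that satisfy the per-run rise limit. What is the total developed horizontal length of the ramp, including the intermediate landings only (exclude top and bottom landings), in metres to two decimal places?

41.73 m

⌈2355/760⌉ = 4 ramp runs. That means 3 intermediate landings.
Ramp run (horizontal) at 1:16: 2355 × 16 = 37680 mm.
Intermediate landings: 3 × 1350 = 4050 mm.
Total developed length = 37680 + 4050 = 41730 mm.
= 41.73 m.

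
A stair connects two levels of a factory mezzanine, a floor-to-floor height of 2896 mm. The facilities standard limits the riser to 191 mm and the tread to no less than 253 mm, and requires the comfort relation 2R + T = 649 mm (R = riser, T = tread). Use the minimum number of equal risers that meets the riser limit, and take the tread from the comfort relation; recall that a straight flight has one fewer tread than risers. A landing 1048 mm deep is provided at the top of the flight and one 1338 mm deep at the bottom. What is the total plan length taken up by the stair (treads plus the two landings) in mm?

6691 mm

⌈2896/191⌉ = 16 risers.
Each riser is 2896/16 = 181 mm (≤ 191 mm).
From 2R + T = 649: T = 649 − 362 = 287 mm.
Treads = 16 − 1 = 15; going = 15 × 287 = 4305 mm.
Enclosure = 4305 + 1048 + 1338 = 6691 mm.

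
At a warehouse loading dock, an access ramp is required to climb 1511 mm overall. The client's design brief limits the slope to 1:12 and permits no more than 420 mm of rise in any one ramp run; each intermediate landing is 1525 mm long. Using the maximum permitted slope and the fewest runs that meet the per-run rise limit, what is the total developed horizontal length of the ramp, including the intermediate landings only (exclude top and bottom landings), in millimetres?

⌈1511/420⌉ = 4 ramp runs. That means 3 intermediate landings.
Ramp run (horizontal) at 1:12: 1511 × 12 = 18132 mm.
Intermediate landings: 3 × 1525 = 4575 mm.
Developed length = 18132 + 4575 = 22707 mm.

22707 mm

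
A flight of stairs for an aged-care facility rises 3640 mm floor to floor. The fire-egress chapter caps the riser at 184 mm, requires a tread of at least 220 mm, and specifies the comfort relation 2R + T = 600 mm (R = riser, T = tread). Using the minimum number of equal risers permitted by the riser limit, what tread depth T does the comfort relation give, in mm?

3640 / 184 = 19.783 → round up to 20 risers.
Riser R = 3640 / 20 = 182 mm, within the 184 mm limit.
Tread T = 600 − 2 × 182 = 236 mm (≥ 220 mm).

236 mm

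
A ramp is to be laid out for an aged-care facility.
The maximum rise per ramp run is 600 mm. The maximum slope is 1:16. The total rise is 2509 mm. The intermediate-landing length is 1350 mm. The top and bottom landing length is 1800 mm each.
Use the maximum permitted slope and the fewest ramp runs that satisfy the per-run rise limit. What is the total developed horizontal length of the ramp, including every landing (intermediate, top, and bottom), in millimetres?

49144 mm

2509 / 600 = 4.18, so 5 ramp runs are needed. That means 4 intermediate landings.
Horizontal run for 2509 mm of rise at 1:16 is 2509 × 16 = 40144 mm.
4 intermediate landings contribute 4 × 1350 = 5400 mm.
Top and bottom landings: 2 × 1800 = 3600 mm.
Total = 40144 + 5400 + 3600 = 49144 mm.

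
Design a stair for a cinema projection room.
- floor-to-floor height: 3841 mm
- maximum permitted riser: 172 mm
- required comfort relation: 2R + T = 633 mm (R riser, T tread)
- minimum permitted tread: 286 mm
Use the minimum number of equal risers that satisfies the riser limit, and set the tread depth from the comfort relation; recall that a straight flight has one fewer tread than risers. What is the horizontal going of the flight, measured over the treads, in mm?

3841 / 172 = 22.331 → round up to 23 risers.
Riser R = 3841 / 23 = 167 mm, within the 172 mm limit.
T = 633 − 2·167 = 299 mm, which satisfies the 286 mm minimum.
23 risers give 22 treads; going = 22 × 299 = 6578 mm.

6578 mm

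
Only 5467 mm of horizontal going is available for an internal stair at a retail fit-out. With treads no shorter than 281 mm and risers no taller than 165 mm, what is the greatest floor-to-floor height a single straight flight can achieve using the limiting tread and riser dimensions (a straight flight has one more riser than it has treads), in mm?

3300 mm

Treads that fit: ⌊5467 / 281⌋ = 19.
Risers = treads + 1 = 20.
Maximum height = 20 × 165 = 3300 mm.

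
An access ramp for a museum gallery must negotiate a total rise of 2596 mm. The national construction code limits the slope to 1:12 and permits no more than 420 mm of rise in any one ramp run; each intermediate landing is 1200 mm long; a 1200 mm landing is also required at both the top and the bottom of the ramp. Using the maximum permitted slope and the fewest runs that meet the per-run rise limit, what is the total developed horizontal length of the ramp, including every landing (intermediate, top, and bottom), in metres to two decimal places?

2596 / 420 = 6.18, so 7 ramp runs are needed. That means 6 intermediate landings.
Horizontal run for 2596 mm of rise at 1:12 is 2596 × 12 = 31152 mm.
Intermediate landings: 6 × 1200 = 7200 mm.
Top and bottom landings: 2 × 1200 = 2400 mm.
Total = 31152 + 7200 + 2400 = 40752 mm.
= 40.75 m.

40.75 m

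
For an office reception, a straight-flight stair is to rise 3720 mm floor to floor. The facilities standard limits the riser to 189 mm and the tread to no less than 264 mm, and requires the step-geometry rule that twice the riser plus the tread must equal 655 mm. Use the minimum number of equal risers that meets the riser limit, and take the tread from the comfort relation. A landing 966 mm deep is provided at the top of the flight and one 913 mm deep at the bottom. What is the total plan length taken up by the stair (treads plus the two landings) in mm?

3720 / 189 = 19.683 → round up to 20 risers.
Each riser is 3720/20 = 186 mm (≤ 189 mm).
T = 655 − 2·186 = 283 mm, which satisfies the 264 mm minimum.
Treads = 20 − 1 = 19; going = 19 × 283 = 5377 mm.
Enclosure = 5377 + 966 + 913 = 7256 mm.

7256 mm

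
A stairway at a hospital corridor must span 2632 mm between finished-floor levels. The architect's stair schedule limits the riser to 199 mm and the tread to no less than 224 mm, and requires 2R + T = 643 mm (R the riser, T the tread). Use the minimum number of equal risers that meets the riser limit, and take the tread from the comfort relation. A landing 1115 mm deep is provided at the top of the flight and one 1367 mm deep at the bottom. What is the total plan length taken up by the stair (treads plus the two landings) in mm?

5953 mm

At most 199 each: 2632/199 = 13.23, giving 14 risers.
Riser R = 2632 / 14 = 188 mm, within the 199 mm limit.
Tread T = 643 − 2 × 188 = 267 mm (≥ 224 mm).
Going = (14 − 1) × 267 = 3471 mm.
Enclosure = 3471 + 1115 + 1367 = 5953 mm.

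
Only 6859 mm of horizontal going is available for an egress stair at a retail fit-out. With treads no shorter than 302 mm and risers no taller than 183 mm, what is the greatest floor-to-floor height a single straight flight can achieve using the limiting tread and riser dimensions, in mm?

Treads that fit: ⌊6859 / 302⌋ = 22.
Risers = treads + 1 = 23.
Maximum height = 23 × 183 = 4209 mm.

4209 mm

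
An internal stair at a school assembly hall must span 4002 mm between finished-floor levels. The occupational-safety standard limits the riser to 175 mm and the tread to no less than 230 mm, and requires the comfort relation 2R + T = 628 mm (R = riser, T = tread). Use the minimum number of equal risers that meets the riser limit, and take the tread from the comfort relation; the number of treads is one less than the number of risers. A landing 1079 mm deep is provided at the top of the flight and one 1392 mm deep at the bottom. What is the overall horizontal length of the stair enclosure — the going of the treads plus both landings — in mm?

8631 mm

⌈4002/175⌉ = 23 risers.
Each riser is 4002/23 = 174 mm (≤ 175 mm).
T = 628 − 2·174 = 280 mm, which satisfies the 230 mm minimum.
Treads = 23 − 1 = 22; going = 22 × 280 = 6160 mm.
Add landings: 6160 + 1079 + 1392 = 8631 mm.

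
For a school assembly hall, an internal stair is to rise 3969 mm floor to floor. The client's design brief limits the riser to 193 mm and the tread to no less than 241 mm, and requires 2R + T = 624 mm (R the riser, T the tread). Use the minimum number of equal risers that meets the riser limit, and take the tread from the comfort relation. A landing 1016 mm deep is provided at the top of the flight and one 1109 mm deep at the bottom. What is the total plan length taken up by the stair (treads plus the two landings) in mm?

⌈3969/193⌉ = 21 risers.
Each riser is 3969/21 = 189 mm (≤ 193 mm).
From 2R + T = 624: T = 624 − 378 = 246 mm.
21 risers give 20 treads; going = 20 × 246 = 4920 mm.
Enclosure = 4920 + 1016 + 1109 = 7045 mm.

7045 mm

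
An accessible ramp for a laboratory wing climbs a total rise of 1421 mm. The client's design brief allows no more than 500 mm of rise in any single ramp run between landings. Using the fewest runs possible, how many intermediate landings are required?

At most 500 each: 1421/500 = 2.84, giving 3 ramp runs.
3 runs are separated by 2 intermediate landings.

2 intermediate landings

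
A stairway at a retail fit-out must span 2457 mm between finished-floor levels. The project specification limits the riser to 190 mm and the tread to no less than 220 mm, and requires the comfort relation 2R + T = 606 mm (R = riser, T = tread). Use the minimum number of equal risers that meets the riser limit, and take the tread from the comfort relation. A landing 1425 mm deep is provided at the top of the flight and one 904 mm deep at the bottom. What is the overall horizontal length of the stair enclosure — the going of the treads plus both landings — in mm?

5065 mm

At most 190 each: 2457/190 = 12.93, giving 13 risers.
Each riser is 2457/13 = 189 mm (≤ 190 mm).
Tread T = 606 − 2 × 189 = 228 mm (≥ 220 mm).
13 risers give 12 treads; going = 12 × 228 = 2736 mm.
Add landings: 2736 + 1425 + 904 = 5065 mm.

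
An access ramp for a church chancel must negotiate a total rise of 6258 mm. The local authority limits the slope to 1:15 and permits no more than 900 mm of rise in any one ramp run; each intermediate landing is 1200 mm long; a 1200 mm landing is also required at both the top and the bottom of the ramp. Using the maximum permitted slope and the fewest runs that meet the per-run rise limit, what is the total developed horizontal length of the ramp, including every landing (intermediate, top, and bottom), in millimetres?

⌈6258/900⌉ = 7 ramp runs. That means 6 intermediate landings.
Ramp run (horizontal) at 1:15: 6258 × 15 = 93870 mm.
Intermediate landings: 6 × 1200 = 7200 mm.
Top and bottom landings: 2 × 1200 = 2400 mm.
Total = 93870 + 7200 + 2400 = 103470 mm.

103470 mm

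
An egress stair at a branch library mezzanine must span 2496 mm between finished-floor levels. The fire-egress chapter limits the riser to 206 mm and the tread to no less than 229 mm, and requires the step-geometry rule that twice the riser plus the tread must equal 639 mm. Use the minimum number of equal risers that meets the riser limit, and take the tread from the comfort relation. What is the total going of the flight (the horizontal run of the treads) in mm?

At most 206 each: 2496/206 = 12.12, giving 13 risers.
R = 2496 ÷ 13 = 192 mm.
Tread T = 639 − 2 × 192 = 255 mm (≥ 229 mm).
Going = (13 − 1) × 255 = 3060 mm.

3060 mm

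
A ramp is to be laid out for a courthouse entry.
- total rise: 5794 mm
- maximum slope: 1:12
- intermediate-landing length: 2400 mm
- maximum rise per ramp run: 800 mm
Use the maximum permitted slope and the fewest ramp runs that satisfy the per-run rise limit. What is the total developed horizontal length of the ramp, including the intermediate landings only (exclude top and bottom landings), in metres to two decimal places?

5794 / 800 = 7.24, so 8 ramp runs are needed. That means 7 intermediate landings.
Horizontal run for 5794 mm of rise at 1:12 is 5794 × 12 = 69528 mm.
7 intermediate landings contribute 7 × 2400 = 16800 mm.
Developed length = 69528 + 16800 = 86328 mm.
= 86.33 m.

86.33 m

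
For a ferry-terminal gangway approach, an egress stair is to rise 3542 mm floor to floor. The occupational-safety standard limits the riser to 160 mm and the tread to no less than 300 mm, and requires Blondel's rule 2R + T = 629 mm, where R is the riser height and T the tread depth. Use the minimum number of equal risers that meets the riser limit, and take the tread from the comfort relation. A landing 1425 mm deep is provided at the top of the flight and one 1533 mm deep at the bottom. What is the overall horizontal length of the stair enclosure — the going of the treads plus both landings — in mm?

10020 mm

At most 160 each: 3542/160 = 22.14, giving 23 risers.
Each riser is 3542/23 = 154 mm (≤ 160 mm).
T = 629 − 2·154 = 321 mm, which satisfies the 300 mm minimum.
Treads = 23 − 1 = 22; going = 22 × 321 = 7062 mm.
Enclosure = 7062 + 1425 + 1533 = 10020 mm.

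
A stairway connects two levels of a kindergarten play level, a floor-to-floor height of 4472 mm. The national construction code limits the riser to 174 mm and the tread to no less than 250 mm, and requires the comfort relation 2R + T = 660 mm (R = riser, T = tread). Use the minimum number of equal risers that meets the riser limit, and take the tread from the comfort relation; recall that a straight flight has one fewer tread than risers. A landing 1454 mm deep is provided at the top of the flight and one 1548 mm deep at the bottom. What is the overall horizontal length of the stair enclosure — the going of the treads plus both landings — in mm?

10902 mm

4472 / 174 = 25.701 → round up to 26 risers.
R = 4472 ÷ 26 = 172 mm.
From 2R + T = 660: T = 660 − 344 = 316 mm.
26 risers give 25 treads; going = 25 × 316 = 7900 mm.
Add landings: 7900 + 1454 + 1548 = 10902 mm.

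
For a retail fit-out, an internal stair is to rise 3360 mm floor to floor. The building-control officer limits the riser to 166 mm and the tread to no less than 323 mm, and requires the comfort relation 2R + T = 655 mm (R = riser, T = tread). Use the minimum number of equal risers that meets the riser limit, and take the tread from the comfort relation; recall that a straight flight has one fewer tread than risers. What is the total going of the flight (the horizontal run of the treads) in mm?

At most 166 each: 3360/166 = 20.24, giving 21 risers.
R = 3360 ÷ 21 = 160 mm.
T = 655 − 2·160 = 335 mm, which satisfies the 323 mm minimum.
21 risers give 20 treads; going = 20 × 335 = 6700 mm.

6700 mm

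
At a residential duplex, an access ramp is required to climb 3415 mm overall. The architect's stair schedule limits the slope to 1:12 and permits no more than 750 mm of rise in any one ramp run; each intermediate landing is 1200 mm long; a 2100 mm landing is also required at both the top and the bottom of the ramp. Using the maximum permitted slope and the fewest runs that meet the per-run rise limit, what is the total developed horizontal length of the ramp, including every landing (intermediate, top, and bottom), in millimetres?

3415 / 750 = 4.55, so 5 ramp runs are needed. That means 4 intermediate landings.
Ramp run (horizontal) at 1:12: 3415 × 12 = 40980 mm.
Intermediate landings: 4 × 1200 = 4800 mm.
Top and bottom landings: 2 × 2100 = 4200 mm.
Total = 40980 + 4800 + 4200 = 49980 mm.

49980 mm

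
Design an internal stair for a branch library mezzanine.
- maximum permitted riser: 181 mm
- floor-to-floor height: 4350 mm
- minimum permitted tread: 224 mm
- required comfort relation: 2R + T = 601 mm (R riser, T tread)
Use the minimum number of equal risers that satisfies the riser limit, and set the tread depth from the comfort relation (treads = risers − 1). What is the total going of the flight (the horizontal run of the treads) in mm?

6072 mm

At most 181 each: 4350/181 = 24.03, giving 25 risers.
Riser R = 4350 / 25 = 174 mm, within the 181 mm limit.
T = 601 − 2·174 = 253 mm, which satisfies the 224 mm minimum.
Treads = 25 − 1 = 24; going = 24 × 253 = 6072 mm.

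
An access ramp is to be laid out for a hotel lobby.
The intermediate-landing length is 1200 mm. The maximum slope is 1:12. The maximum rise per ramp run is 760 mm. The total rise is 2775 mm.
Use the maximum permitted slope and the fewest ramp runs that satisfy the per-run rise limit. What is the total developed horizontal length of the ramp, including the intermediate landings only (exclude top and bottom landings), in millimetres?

2775 / 760 = 3.65, so 4 ramp runs are needed. That means 3 intermediate landings.
Ramp run (horizontal) at 1:12: 2775 × 12 = 33300 mm.
Intermediate landings: 3 × 1200 = 3600 mm.
Total developed length = 33300 + 3600 = 36900 mm.

36900 mm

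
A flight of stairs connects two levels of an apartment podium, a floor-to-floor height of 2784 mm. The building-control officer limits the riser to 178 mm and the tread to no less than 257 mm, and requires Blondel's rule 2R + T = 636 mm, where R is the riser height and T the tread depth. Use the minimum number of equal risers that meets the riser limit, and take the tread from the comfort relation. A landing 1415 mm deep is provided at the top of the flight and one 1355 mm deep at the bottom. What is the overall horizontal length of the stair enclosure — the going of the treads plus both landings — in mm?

⌈2784/178⌉ = 16 risers.
Riser R = 2784 / 16 = 174 mm, within the 178 mm limit.
T = 636 − 2·174 = 288 mm, which satisfies the 257 mm minimum.
16 risers give 15 treads; going = 15 × 288 = 4320 mm.
Add landings: 4320 + 1415 + 1355 = 7090 mm.

7090 mm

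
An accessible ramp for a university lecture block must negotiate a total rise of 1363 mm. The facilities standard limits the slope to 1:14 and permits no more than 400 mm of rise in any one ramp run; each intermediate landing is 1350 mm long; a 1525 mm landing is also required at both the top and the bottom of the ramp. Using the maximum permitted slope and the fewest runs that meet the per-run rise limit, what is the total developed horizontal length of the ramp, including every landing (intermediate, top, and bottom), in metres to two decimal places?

⌈1363/400⌉ = 4 ramp runs. That means 3 intermediate landings.
Ramp run (horizontal) at 1:14: 1363 × 14 = 19082 mm.
3 intermediate landings contribute 3 × 1350 = 4050 mm.
Top and bottom landings: 2 × 1525 = 3050 mm.
Total = 19082 + 4050 + 3050 = 26182 mm.
= 26.18 m.

26.18 m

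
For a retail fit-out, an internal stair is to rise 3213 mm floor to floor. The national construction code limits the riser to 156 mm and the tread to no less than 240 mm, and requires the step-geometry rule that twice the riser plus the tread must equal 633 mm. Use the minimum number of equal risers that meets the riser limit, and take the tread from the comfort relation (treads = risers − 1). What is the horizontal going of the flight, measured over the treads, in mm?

6540 mm

3213 / 156 = 20.60, so 21 risers are needed.
Riser R = 3213 / 21 = 153 mm, within the 156 mm limit.
Tread T = 633 − 2 × 153 = 327 mm (≥ 240 mm).
Treads = 21 − 1 = 20; going = 20 × 327 = 6540 mm.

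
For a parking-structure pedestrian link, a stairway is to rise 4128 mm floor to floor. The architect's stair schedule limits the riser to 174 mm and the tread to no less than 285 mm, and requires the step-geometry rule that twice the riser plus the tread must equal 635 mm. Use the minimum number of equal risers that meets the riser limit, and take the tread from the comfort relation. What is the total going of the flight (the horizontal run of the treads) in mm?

4128 / 174 = 23.724 → round up to 24 risers.
R = 4128 ÷ 24 = 172 mm.
From 2R + T = 635: T = 635 − 344 = 291 mm.
Treads = 24 − 1 = 23; going = 23 × 291 = 6693 mm.

6693 mm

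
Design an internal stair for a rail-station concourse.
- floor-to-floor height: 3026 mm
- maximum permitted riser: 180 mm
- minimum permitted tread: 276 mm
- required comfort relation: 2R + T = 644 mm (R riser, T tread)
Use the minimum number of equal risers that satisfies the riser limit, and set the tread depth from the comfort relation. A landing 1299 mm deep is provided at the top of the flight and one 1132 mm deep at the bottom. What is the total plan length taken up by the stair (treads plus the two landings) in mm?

7039 mm

3026 / 180 = 16.81, so 17 risers are needed.
Riser R = 3026 / 17 = 178 mm, within the 180 mm limit.
Tread T = 644 − 2 × 178 = 288 mm (≥ 276 mm).
17 risers give 16 treads; going = 16 × 288 = 4608 mm.
Add landings: 4608 + 1299 + 1132 = 7039 mm.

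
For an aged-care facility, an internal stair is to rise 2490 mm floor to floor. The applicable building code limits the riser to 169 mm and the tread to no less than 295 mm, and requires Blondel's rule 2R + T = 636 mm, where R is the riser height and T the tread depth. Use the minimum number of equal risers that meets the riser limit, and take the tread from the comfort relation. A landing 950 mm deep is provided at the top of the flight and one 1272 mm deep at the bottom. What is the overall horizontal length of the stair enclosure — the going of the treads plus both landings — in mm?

6478 mm

2490 / 169 = 14.73, so 15 risers are needed.
Each riser is 2490/15 = 166 mm (≤ 169 mm).
Tread T = 636 − 2 × 166 = 304 mm (≥ 295 mm).
15 risers give 14 treads; going = 14 × 304 = 4256 mm.
Enclosure = 4256 + 950 + 1272 = 6478 mm.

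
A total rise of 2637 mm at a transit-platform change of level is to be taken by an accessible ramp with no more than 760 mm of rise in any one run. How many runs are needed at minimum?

2637 / 760 = 3.47, so 4 ramp runs are needed.

4 runs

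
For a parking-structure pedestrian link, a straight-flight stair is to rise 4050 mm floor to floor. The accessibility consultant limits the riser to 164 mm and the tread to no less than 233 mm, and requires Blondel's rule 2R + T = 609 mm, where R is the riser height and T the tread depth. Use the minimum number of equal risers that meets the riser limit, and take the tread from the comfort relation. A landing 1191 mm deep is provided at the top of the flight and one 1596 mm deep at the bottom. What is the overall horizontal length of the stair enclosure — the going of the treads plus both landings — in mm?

4050 / 164 = 24.70, so 25 risers are needed.
R = 4050 ÷ 25 = 162 mm.
Tread T = 609 − 2 × 162 = 285 mm (≥ 233 mm).
Treads = 25 − 1 = 24; going = 24 × 285 = 6840 mm.
Add landings: 6840 + 1191 + 1596 = 9627 mm.

9627 mm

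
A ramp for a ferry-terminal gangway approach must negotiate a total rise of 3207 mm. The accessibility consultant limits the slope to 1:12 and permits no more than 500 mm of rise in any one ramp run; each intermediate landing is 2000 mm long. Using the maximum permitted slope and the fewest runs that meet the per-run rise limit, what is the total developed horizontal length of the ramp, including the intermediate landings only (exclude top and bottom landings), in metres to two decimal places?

3207 / 500 = 6.41, so 7 ramp runs are needed. That means 6 intermediate landings.
Ramp run (horizontal) at 1:12: 3207 × 12 = 38484 mm.
6 intermediate landings contribute 6 × 2000 = 12000 mm.
Developed length = 38484 + 12000 = 50484 mm.
= 50.48 m.

50.48 m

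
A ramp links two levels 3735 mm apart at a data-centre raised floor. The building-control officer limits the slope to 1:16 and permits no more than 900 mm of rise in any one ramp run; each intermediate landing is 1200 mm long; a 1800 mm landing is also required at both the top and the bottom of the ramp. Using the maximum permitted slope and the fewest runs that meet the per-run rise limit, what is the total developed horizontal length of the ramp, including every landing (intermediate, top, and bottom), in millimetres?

68160 mm

At most 900 each: 3735/900 = 4.15, giving 5 ramp runs. That means 4 intermediate landings.
Horizontal run for 3735 mm of rise at 1:16 is 3735 × 16 = 59760 mm.
4 intermediate landings contribute 4 × 1200 = 4800 mm.
Top and bottom landings: 2 × 1800 = 3600 mm.
Total = 59760 + 4800 + 3600 = 68160 mm.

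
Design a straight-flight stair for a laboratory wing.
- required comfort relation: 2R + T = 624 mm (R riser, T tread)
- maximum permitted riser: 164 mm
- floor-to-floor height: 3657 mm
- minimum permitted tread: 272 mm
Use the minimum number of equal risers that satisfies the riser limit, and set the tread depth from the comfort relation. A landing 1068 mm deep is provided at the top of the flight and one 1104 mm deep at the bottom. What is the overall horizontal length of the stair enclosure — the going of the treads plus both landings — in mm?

3657 / 164 = 22.299 → round up to 23 risers.
Riser R = 3657 / 23 = 159 mm, within the 164 mm limit.
T = 624 − 2·159 = 306 mm, which satisfies the 272 mm minimum.
Treads = 23 − 1 = 22; going = 22 × 306 = 6732 mm.
Add landings: 6732 + 1068 + 1104 = 8904 mm.

8904 mm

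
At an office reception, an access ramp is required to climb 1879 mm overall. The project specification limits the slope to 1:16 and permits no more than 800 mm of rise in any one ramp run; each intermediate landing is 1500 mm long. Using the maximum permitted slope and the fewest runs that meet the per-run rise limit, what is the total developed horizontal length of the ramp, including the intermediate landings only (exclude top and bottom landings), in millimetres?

33064 mm

1879 / 800 = 2.349 → round up to 3 ramp runs. That means 2 intermediate landings.
Horizontal run for 1879 mm of rise at 1:16 is 1879 × 16 = 30064 mm.
2 intermediate landings contribute 2 × 1500 = 3000 mm.
Total developed length = 30064 + 3000 = 33064 mm.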